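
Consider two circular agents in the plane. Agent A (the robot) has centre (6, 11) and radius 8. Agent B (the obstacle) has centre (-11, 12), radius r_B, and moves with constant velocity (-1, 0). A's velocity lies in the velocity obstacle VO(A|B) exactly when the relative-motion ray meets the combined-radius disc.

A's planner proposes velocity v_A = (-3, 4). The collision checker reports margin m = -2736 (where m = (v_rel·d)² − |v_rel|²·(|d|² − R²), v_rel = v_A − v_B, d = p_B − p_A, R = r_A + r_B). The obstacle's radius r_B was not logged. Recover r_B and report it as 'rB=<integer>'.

m = -2736
d = (-17, 1);  v_rel = (-2, 4),  |v_rel|² = 20
v_rel×d = (-2)·(1) − (4)·(-17) = 66
since m = R²·20 − 66²:  R² = (4356 + -2736) / 20 = 81
R = √81 = 9  ⇒  r_B = 9 − 8 = 1

rB=1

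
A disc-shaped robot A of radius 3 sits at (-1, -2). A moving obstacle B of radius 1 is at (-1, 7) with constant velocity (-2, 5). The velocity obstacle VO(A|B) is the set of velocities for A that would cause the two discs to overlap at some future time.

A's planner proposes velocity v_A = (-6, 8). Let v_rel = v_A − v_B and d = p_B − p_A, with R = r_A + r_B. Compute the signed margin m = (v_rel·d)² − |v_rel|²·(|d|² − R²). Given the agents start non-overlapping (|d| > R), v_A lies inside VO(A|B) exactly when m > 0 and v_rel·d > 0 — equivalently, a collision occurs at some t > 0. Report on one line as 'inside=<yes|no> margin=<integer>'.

d = (0, 9),  |d|² = 81;  R = 3+1 = 4,  c = 81−4² = 65
v_rel = (-4, 3),  |v_rel|² = 25;  v_rel·d = (-4)·(0) + (3)·(9) = 27
25·t² − 54·t + 65 = 0  ⇒  m = 27² − 25·65 = -896
m = -896 < 0,  v_rel·d = 27 > 0  ⇒  outside

inside=no margin=-896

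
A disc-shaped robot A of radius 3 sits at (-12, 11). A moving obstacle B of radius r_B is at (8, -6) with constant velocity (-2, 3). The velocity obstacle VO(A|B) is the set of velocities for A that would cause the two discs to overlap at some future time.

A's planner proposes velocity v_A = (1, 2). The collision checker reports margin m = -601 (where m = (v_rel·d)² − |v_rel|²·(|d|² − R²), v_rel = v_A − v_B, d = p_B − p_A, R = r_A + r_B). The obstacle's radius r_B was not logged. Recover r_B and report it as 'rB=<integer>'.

m = -601
d = (20, -17);  v_rel = (3, -1),  |v_rel|² = 10
v_rel×d = (3)·(-17) − (-1)·(20) = -31
since m = R²·10 − (-31)²:  R² = (961 + -601) / 10 = 36
R = √36 = 6  ⇒  r_B = 6 − 3 = 3

rB=3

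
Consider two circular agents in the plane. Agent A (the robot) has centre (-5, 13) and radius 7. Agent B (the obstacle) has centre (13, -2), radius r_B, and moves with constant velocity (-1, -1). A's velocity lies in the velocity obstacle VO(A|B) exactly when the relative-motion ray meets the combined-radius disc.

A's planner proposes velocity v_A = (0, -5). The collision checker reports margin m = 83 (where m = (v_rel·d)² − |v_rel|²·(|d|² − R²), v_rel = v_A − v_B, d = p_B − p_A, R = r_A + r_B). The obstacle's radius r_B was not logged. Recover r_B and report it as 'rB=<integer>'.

m = 83
d = (18, -15);  v_rel = (1, -4),  |v_rel|² = 17
v_rel×d = (1)·(-15) − (-4)·(18) = 57
since m = R²·17 − 57²:  R² = (3249 + 83) / 17 = 196
R = √196 = 14  ⇒  r_B = 14 − 7 = 7

rB=7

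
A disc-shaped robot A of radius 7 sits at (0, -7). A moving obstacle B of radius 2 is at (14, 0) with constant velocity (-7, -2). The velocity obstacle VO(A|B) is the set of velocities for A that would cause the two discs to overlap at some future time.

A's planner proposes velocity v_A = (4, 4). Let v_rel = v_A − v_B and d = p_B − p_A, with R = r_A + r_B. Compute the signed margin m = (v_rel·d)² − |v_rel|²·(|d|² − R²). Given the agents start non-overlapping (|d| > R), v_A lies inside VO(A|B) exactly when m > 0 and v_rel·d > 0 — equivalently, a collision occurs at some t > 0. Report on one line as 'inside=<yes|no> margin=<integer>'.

d = (14, 7),  |d|² = 245;  R = 7+2 = 9,  c = 245−9² = 164
v_rel = (11, 6),  |v_rel|² = 157;  v_rel·d = (11)·(14) + (6)·(7) = 196
157·t² − 392·t + 164 = 0  ⇒  m = 196² − 157·164 = 12668
m = 12668 > 0,  v_rel·d = 196 > 0  ⇒  inside

inside=yes margin=12668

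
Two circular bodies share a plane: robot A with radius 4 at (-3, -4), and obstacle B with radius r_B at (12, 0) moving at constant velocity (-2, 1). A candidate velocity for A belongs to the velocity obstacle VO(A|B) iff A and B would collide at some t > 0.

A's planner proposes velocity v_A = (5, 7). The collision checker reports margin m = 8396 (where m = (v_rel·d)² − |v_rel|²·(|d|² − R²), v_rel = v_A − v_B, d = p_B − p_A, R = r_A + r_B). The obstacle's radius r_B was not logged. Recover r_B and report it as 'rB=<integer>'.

m = 8396
d = (15, 4);  v_rel = (7, 6),  |v_rel|² = 85
v_rel×d = (7)·(4) − (6)·(15) = -62
since m = R²·85 − (-62)²:  R² = (3844 + 8396) / 85 = 144
R = √144 = 12  ⇒  r_B = 12 − 4 = 8

rB=8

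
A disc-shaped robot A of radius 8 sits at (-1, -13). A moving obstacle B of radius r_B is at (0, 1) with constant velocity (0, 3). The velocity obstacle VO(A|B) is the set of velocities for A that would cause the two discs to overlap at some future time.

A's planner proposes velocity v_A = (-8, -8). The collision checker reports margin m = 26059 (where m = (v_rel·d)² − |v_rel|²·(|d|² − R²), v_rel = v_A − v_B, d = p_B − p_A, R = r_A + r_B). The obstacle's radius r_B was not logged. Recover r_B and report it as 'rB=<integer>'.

m = 26059
d = (1, 14);  v_rel = (-8, -11),  |v_rel|² = 185
v_rel×d = (-8)·(14) − (-11)·(1) = -101
since m = R²·185 − (-101)²:  R² = (10201 + 26059) / 185 = 196
R = √196 = 14  ⇒  r_B = 14 − 8 = 6

rB=6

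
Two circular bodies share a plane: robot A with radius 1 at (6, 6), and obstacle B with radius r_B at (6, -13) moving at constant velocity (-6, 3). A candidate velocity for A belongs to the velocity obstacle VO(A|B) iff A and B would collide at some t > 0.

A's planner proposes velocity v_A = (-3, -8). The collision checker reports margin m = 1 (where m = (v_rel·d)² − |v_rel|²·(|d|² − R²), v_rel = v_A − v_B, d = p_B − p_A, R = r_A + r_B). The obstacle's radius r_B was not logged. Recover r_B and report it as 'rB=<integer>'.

m = 1
d = (0, -19);  v_rel = (3, -11),  |v_rel|² = 130
v_rel×d = (3)·(-19) − (-11)·(0) = -57
since m = R²·130 − (-57)²:  R² = (3249 + 1) / 130 = 25
R = √25 = 5  ⇒  r_B = 5 − 1 = 4

rB=4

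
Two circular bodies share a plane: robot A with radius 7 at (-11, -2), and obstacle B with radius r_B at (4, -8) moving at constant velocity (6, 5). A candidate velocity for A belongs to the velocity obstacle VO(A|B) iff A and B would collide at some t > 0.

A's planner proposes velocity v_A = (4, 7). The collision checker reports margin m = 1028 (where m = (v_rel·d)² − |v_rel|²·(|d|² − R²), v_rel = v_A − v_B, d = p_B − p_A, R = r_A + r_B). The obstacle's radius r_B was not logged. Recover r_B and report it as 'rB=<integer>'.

m = 1028
d = (15, -6);  v_rel = (-2, 2),  |v_rel|² = 8
v_rel×d = (-2)·(-6) − (2)·(15) = -18
since m = R²·8 − (-18)²:  R² = (324 + 1028) / 8 = 169
R = √169 = 13  ⇒  r_B = 13 − 7 = 6

rB=6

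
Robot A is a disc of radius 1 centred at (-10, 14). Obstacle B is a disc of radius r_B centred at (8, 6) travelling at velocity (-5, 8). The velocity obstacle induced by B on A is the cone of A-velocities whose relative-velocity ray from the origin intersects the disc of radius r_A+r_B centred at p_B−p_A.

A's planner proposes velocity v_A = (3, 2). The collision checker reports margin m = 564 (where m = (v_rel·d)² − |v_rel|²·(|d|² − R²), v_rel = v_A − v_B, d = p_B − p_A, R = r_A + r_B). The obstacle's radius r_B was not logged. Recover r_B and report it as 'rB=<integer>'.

m = 564
d = (18, -8);  v_rel = (8, -6),  |v_rel|² = 100
v_rel×d = (8)·(-8) − (-6)·(18) = 44
since m = R²·100 − 44²:  R² = (1936 + 564) / 100 = 25
R = √25 = 5  ⇒  r_B = 5 − 1 = 4

rB=4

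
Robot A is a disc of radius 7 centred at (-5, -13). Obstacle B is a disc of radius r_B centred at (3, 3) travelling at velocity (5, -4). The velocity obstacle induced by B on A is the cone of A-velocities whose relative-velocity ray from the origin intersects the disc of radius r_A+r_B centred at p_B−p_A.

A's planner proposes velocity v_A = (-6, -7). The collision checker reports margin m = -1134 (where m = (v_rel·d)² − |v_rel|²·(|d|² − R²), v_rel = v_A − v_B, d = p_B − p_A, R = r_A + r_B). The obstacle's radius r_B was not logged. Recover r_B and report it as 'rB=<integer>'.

m = -1134
d = (8, 16);  v_rel = (-11, -3),  |v_rel|² = 130
v_rel×d = (-11)·(16) − (-3)·(8) = -152
since m = R²·130 − (-152)²:  R² = (23104 + -1134) / 130 = 169
R = √169 = 13  ⇒  r_B = 13 − 7 = 6

rB=6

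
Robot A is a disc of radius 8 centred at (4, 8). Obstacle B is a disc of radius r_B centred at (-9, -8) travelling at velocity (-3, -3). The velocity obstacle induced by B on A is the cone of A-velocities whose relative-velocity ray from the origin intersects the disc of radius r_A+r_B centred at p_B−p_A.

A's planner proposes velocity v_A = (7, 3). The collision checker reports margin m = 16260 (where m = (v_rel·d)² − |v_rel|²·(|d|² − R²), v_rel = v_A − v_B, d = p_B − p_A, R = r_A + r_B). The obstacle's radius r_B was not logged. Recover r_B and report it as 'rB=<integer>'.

m = 16260
d = (-13, -16);  v_rel = (10, 6),  |v_rel|² = 136
v_rel×d = (10)·(-16) − (6)·(-13) = -82
since m = R²·136 − (-82)²:  R² = (6724 + 16260) / 136 = 169
R = √169 = 13  ⇒  r_B = 13 − 8 = 5

rB=5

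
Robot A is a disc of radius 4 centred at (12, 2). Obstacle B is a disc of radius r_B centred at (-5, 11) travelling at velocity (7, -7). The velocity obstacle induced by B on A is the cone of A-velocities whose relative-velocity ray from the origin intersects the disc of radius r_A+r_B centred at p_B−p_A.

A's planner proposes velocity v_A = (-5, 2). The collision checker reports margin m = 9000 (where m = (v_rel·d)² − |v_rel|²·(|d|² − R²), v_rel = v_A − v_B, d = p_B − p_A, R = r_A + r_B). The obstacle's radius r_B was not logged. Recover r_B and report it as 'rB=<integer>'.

m = 9000
d = (-17, 9);  v_rel = (-12, 9),  |v_rel|² = 225
v_rel×d = (-12)·(9) − (9)·(-17) = 45
since m = R²·225 − 45²:  R² = (2025 + 9000) / 225 = 49
R = √49 = 7  ⇒  r_B = 7 − 4 = 3

rB=3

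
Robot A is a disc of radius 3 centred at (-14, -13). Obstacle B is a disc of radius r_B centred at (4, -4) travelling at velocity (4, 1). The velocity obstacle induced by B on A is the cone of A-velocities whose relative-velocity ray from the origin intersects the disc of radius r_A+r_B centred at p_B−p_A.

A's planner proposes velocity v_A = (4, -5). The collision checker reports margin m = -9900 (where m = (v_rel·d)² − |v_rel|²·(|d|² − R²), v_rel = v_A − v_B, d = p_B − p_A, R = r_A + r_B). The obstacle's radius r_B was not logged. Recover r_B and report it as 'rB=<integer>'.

m = -9900
d = (18, 9);  v_rel = (0, -6),  |v_rel|² = 36
v_rel×d = (0)·(9) − (-6)·(18) = 108
since m = R²·36 − 108²:  R² = (11664 + -9900) / 36 = 49
R = √49 = 7  ⇒  r_B = 7 − 3 = 4

rB=4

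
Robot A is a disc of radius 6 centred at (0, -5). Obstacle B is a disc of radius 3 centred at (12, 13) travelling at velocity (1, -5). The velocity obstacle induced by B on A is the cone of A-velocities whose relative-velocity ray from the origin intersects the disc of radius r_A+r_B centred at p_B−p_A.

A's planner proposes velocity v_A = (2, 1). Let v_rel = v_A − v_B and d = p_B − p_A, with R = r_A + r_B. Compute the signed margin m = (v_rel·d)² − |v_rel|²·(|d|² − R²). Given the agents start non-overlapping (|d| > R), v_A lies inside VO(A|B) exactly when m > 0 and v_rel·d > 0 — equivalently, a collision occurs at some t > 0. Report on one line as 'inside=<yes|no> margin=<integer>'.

d = (12, 18),  |d|² = 468;  R = 6+3 = 9,  c = 468−9² = 387
v_rel = (1, 6),  |v_rel|² = 37;  v_rel·d = (1)·(12) + (6)·(18) = 120
37·t² − 240·t + 387 = 0  ⇒  m = 120² − 37·387 = 81
m = 81 > 0,  v_rel·d = 120 > 0  ⇒  inside

inside=yes margin=81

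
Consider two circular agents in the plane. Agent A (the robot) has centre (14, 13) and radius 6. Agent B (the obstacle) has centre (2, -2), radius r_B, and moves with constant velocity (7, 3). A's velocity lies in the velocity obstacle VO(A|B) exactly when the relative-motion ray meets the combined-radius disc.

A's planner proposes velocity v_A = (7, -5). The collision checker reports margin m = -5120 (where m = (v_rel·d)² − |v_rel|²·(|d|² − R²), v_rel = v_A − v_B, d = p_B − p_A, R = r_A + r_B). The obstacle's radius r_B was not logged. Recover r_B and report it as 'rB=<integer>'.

m = -5120
d = (-12, -15);  v_rel = (0, -8),  |v_rel|² = 64
v_rel×d = (0)·(-15) − (-8)·(-12) = -96
since m = R²·64 − (-96)²:  R² = (9216 + -5120) / 64 = 64
R = √64 = 8  ⇒  r_B = 8 − 6 = 2

rB=2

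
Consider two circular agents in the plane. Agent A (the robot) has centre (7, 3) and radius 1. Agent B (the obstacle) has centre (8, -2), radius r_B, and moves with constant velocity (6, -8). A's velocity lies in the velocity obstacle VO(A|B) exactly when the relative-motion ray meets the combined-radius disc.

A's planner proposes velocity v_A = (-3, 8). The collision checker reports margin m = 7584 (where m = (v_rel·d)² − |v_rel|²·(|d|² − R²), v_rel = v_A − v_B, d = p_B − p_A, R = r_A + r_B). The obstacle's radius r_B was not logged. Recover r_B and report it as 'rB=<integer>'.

m = 7584
d = (1, -5);  v_rel = (-9, 16),  |v_rel|² = 337
v_rel×d = (-9)·(-5) − (16)·(1) = 29
since m = R²·337 − 29²:  R² = (841 + 7584) / 337 = 25
R = √25 = 5  ⇒  r_B = 5 − 1 = 4

rB=4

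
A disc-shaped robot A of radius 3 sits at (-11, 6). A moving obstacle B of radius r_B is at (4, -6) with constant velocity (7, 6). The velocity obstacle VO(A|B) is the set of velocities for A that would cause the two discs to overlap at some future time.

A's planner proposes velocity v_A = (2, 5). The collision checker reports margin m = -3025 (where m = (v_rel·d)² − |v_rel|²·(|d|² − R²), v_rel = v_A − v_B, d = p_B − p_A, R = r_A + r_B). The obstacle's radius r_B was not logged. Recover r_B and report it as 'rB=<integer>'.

m = -3025
d = (15, -12);  v_rel = (-5, -1),  |v_rel|² = 26
v_rel×d = (-5)·(-12) − (-1)·(15) = 75
since m = R²·26 − 75²:  R² = (5625 + -3025) / 26 = 100
R = √100 = 10  ⇒  r_B = 10 − 3 = 7

rB=7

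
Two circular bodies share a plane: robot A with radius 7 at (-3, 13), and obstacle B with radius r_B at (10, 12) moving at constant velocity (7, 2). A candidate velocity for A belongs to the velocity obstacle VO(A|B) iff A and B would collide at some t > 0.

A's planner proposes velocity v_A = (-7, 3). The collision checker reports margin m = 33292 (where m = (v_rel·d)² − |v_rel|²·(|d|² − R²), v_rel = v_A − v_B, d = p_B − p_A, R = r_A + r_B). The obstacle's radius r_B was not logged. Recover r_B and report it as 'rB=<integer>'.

m = 33292
d = (13, -1);  v_rel = (-14, 1),  |v_rel|² = 197
v_rel×d = (-14)·(-1) − (1)·(13) = 1
since m = R²·197 − 1²:  R² = (1 + 33292) / 197 = 169
R = √169 = 13  ⇒  r_B = 13 − 7 = 6

rB=6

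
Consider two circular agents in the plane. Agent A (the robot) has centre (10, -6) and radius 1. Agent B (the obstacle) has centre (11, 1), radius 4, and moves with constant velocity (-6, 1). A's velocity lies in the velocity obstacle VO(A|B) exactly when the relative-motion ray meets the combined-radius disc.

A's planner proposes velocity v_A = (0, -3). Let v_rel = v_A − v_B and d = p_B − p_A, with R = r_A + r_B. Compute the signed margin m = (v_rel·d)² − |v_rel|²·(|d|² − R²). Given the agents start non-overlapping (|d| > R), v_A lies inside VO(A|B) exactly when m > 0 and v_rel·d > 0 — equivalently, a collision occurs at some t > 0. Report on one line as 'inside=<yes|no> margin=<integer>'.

d = (1, 7),  |d|² = 50;  R = 1+4 = 5,  c = 50−5² = 25
v_rel = (6, -4),  |v_rel|² = 52;  v_rel·d = (6)·(1) + (-4)·(7) = -22
52·t² + 44·t + 25 = 0  ⇒  m = (-22)² − 52·25 = -816
m = -816 < 0,  v_rel·d = -22 < 0  ⇒  outside

inside=no margin=-816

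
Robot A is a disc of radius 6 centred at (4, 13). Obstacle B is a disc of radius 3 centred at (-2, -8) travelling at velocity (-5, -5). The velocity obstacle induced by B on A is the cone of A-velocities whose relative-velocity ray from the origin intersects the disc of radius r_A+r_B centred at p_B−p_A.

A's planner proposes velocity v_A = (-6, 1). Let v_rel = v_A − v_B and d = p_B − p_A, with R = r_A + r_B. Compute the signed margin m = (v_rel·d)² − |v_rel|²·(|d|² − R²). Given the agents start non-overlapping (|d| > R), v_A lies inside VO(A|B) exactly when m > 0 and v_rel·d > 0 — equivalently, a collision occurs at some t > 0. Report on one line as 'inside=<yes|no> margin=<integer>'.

d = (-6, -21),  |d|² = 477;  R = 6+3 = 9,  c = 477−9² = 396
v_rel = (-1, 6),  |v_rel|² = 37;  v_rel·d = (-1)·(-6) + (6)·(-21) = -120
37·t² + 240·t + 396 = 0  ⇒  m = (-120)² − 37·396 = -252
m = -252 < 0,  v_rel·d = -120 < 0  ⇒  outside

inside=no margin=-252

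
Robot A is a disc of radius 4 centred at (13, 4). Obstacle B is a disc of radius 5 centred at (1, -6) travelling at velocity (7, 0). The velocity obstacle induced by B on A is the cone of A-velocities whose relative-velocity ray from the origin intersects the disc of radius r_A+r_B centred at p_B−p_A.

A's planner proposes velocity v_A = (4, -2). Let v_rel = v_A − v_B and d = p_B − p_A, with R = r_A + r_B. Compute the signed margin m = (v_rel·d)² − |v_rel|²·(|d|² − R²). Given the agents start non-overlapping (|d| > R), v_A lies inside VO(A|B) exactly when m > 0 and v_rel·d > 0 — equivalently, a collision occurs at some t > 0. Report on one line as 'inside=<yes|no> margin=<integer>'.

d = (-12, -10),  |d|² = 244;  R = 4+5 = 9,  c = 244−9² = 163
v_rel = (-3, -2),  |v_rel|² = 13;  v_rel·d = (-3)·(-12) + (-2)·(-10) = 56
13·t² − 112·t + 163 = 0  ⇒  m = 56² − 13·163 = 1017
m = 1017 > 0,  v_rel·d = 56 > 0  ⇒  inside

inside=yes margin=1017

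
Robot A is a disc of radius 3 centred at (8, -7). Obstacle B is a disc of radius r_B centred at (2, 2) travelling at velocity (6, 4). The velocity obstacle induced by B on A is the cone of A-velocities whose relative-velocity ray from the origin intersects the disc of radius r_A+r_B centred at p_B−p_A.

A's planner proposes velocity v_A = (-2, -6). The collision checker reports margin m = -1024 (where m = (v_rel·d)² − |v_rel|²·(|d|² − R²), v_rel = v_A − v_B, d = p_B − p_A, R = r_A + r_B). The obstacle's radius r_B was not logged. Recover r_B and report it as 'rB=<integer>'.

m = -1024
d = (-6, 9);  v_rel = (-8, -10),  |v_rel|² = 164
v_rel×d = (-8)·(9) − (-10)·(-6) = -132
since m = R²·164 − (-132)²:  R² = (17424 + -1024) / 164 = 100
R = √100 = 10  ⇒  r_B = 10 − 3 = 7

rB=7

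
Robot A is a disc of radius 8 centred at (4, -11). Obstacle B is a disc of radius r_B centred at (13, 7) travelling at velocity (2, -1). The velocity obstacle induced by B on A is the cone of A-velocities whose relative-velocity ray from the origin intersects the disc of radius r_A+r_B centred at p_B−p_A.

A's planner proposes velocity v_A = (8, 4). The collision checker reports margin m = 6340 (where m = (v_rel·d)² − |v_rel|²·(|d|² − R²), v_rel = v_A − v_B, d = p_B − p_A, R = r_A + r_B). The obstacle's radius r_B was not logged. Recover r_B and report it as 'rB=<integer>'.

m = 6340
d = (9, 18);  v_rel = (6, 5),  |v_rel|² = 61
v_rel×d = (6)·(18) − (5)·(9) = 63
since m = R²·61 − 63²:  R² = (3969 + 6340) / 61 = 169
R = √169 = 13  ⇒  r_B = 13 − 8 = 5

rB=5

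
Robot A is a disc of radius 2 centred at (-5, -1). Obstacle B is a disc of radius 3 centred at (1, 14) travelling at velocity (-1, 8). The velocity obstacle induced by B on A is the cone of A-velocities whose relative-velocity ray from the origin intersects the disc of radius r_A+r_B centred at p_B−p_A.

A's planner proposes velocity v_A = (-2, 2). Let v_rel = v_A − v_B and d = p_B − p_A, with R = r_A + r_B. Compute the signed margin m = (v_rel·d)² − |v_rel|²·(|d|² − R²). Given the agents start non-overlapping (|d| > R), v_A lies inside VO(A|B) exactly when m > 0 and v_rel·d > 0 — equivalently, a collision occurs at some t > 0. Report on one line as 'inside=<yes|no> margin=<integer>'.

d = (6, 15),  |d|² = 261;  R = 2+3 = 5,  c = 261−5² = 236
v_rel = (-1, -6),  |v_rel|² = 37;  v_rel·d = (-1)·(6) + (-6)·(15) = -96
37·t² + 192·t + 236 = 0  ⇒  m = (-96)² − 37·236 = 484
m = 484 > 0,  v_rel·d = -96 < 0  ⇒  outside

inside=no margin=484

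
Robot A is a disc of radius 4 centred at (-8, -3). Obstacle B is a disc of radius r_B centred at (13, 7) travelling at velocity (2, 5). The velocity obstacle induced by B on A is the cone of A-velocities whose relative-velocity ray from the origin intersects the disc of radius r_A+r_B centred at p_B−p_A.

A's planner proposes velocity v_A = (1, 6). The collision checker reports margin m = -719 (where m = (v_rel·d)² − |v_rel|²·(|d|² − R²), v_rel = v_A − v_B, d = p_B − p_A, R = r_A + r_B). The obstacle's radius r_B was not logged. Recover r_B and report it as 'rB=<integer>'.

m = -719
d = (21, 10);  v_rel = (-1, 1),  |v_rel|² = 2
v_rel×d = (-1)·(10) − (1)·(21) = -31
since m = R²·2 − (-31)²:  R² = (961 + -719) / 2 = 121
R = √121 = 11  ⇒  r_B = 11 − 4 = 7

rB=7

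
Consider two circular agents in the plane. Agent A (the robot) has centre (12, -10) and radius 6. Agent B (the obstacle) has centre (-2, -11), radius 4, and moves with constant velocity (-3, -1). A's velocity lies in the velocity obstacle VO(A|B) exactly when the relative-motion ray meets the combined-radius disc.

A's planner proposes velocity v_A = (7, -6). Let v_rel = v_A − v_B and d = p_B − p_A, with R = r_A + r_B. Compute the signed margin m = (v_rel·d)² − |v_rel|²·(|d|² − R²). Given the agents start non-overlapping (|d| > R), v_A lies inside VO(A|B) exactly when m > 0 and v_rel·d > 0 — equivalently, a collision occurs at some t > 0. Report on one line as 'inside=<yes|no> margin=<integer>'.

d = (-14, -1),  |d|² = 197;  R = 6+4 = 10,  c = 197−10² = 97
v_rel = (10, -5),  |v_rel|² = 125;  v_rel·d = (10)·(-14) + (-5)·(-1) = -135
125·t² + 270·t + 97 = 0  ⇒  m = (-135)² − 125·97 = 6100
m = 6100 > 0,  v_rel·d = -135 < 0  ⇒  outside

inside=no margin=6100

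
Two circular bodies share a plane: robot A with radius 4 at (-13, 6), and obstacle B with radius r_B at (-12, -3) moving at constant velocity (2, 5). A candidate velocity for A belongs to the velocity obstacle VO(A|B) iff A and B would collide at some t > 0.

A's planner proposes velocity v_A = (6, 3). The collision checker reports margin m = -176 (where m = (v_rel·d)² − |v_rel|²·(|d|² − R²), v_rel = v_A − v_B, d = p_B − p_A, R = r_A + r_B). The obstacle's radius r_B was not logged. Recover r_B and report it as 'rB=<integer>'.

m = -176
d = (1, -9);  v_rel = (4, -2),  |v_rel|² = 20
v_rel×d = (4)·(-9) − (-2)·(1) = -34
since m = R²·20 − (-34)²:  R² = (1156 + -176) / 20 = 49
R = √49 = 7  ⇒  r_B = 7 − 4 = 3

rB=3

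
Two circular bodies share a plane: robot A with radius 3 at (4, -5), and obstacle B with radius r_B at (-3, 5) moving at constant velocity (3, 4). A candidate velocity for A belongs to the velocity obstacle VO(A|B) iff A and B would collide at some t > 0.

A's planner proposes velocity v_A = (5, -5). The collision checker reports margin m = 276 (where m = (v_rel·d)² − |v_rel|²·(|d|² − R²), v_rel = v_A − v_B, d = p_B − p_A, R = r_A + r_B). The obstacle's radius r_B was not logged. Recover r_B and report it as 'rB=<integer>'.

m = 276
d = (-7, 10);  v_rel = (2, -9),  |v_rel|² = 85
v_rel×d = (2)·(10) − (-9)·(-7) = -43
since m = R²·85 − (-43)²:  R² = (1849 + 276) / 85 = 25
R = √25 = 5  ⇒  r_B = 5 − 3 = 2

rB=2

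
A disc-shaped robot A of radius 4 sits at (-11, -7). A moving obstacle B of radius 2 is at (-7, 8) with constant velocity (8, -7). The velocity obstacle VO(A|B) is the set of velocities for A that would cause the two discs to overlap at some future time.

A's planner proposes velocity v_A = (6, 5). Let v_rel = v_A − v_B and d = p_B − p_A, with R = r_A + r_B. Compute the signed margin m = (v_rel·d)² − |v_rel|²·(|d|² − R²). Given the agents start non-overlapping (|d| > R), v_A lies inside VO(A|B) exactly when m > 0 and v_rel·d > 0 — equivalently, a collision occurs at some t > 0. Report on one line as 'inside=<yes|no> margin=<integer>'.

d = (4, 15),  |d|² = 241;  R = 4+2 = 6,  c = 241−6² = 205
v_rel = (-2, 12),  |v_rel|² = 148;  v_rel·d = (-2)·(4) + (12)·(15) = 172
148·t² − 344·t + 205 = 0  ⇒  m = 172² − 148·205 = -756
m = -756 < 0,  v_rel·d = 172 > 0  ⇒  outside

inside=no margin=-756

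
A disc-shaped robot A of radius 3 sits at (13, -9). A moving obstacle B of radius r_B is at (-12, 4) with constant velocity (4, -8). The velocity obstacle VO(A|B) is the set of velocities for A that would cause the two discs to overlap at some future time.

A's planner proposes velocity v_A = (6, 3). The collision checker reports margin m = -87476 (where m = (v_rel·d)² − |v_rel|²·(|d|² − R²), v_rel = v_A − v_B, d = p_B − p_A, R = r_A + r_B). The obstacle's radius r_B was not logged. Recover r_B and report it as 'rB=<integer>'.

m = -87476
d = (-25, 13);  v_rel = (2, 11),  |v_rel|² = 125
v_rel×d = (2)·(13) − (11)·(-25) = 301
since m = R²·125 − 301²:  R² = (90601 + -87476) / 125 = 25
R = √25 = 5  ⇒  r_B = 5 − 3 = 2

rB=2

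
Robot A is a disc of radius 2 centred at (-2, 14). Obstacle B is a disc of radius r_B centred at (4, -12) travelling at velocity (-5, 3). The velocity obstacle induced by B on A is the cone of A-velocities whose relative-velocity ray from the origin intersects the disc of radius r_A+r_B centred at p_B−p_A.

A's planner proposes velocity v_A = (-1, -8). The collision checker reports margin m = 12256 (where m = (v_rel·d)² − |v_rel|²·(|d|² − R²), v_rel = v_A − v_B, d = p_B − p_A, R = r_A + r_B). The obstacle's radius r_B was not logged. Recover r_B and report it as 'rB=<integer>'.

m = 12256
d = (6, -26);  v_rel = (4, -11),  |v_rel|² = 137
v_rel×d = (4)·(-26) − (-11)·(6) = -38
since m = R²·137 − (-38)²:  R² = (1444 + 12256) / 137 = 100
R = √100 = 10  ⇒  r_B = 10 − 2 = 8

rB=8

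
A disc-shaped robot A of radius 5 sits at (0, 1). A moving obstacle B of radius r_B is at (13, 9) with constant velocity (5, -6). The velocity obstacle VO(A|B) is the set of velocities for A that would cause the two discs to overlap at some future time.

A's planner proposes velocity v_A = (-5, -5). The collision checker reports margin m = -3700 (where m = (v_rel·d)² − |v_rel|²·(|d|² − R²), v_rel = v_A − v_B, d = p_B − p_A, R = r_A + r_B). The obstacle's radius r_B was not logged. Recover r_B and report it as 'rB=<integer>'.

m = -3700
d = (13, 8);  v_rel = (-10, 1),  |v_rel|² = 101
v_rel×d = (-10)·(8) − (1)·(13) = -93
since m = R²·101 − (-93)²:  R² = (8649 + -3700) / 101 = 49
R = √49 = 7  ⇒  r_B = 7 − 5 = 2

rB=2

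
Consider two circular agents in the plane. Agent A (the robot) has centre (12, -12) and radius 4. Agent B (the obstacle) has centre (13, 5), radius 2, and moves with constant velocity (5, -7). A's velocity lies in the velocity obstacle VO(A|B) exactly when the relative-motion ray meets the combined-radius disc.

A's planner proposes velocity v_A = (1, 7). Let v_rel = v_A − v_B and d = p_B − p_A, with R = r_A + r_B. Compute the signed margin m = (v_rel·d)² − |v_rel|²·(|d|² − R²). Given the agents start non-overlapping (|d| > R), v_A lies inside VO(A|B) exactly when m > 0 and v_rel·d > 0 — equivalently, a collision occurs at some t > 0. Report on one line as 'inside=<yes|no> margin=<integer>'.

d = (1, 17),  |d|² = 290;  R = 4+2 = 6,  c = 290−6² = 254
v_rel = (-4, 14),  |v_rel|² = 212;  v_rel·d = (-4)·(1) + (14)·(17) = 234
212·t² − 468·t + 254 = 0  ⇒  m = 234² − 212·254 = 908
m = 908 > 0,  v_rel·d = 234 > 0  ⇒  inside

inside=yes margin=908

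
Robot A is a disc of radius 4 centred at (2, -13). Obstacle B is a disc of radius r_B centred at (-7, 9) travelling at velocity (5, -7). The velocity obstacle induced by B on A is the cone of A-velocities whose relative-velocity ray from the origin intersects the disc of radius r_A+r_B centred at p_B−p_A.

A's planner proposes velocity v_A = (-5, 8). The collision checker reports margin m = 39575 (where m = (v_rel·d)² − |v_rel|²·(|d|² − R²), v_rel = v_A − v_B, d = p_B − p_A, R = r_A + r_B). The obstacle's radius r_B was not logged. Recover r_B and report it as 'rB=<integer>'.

m = 39575
d = (-9, 22);  v_rel = (-10, 15),  |v_rel|² = 325
v_rel×d = (-10)·(22) − (15)·(-9) = -85
since m = R²·325 − (-85)²:  R² = (7225 + 39575) / 325 = 144
R = √144 = 12  ⇒  r_B = 12 − 4 = 8

rB=8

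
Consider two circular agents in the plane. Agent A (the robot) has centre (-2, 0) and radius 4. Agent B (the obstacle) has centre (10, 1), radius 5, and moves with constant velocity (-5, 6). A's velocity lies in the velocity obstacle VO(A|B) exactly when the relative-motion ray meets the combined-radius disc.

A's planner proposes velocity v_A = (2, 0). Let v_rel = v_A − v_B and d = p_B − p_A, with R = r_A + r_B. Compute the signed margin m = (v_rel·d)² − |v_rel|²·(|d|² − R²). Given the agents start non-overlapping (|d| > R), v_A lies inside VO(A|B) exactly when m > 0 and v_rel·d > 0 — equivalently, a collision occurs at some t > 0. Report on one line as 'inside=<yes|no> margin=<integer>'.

d = (12, 1),  |d|² = 145;  R = 4+5 = 9,  c = 145−9² = 64
v_rel = (7, -6),  |v_rel|² = 85;  v_rel·d = (7)·(12) + (-6)·(1) = 78
85·t² − 156·t + 64 = 0  ⇒  m = 78² − 85·64 = 644
m = 644 > 0,  v_rel·d = 78 > 0  ⇒  inside

inside=yes margin=644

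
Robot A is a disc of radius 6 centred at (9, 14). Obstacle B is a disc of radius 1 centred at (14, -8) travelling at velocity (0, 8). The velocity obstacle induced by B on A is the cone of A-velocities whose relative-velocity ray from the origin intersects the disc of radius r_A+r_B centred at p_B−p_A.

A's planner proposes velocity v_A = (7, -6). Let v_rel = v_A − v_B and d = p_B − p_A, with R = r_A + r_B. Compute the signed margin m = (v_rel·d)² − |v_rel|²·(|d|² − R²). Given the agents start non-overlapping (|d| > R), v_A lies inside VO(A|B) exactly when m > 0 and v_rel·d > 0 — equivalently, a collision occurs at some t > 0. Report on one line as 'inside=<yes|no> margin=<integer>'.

d = (5, -22),  |d|² = 509;  R = 6+1 = 7,  c = 509−7² = 460
v_rel = (7, -14),  |v_rel|² = 245;  v_rel·d = (7)·(5) + (-14)·(-22) = 343
245·t² − 686·t + 460 = 0  ⇒  m = 343² − 245·460 = 4949
m = 4949 > 0,  v_rel·d = 343 > 0  ⇒  inside

inside=yes margin=4949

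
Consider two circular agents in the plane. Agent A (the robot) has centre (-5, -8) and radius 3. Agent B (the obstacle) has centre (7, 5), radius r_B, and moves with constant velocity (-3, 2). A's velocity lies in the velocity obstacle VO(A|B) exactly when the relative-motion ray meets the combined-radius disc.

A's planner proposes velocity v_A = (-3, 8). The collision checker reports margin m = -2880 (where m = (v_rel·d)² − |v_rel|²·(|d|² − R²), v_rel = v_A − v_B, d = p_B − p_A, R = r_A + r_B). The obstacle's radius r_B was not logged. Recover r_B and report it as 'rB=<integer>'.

m = -2880
d = (12, 13);  v_rel = (0, 6),  |v_rel|² = 36
v_rel×d = (0)·(13) − (6)·(12) = -72
since m = R²·36 − (-72)²:  R² = (5184 + -2880) / 36 = 64
R = √64 = 8  ⇒  r_B = 8 − 3 = 5

rB=5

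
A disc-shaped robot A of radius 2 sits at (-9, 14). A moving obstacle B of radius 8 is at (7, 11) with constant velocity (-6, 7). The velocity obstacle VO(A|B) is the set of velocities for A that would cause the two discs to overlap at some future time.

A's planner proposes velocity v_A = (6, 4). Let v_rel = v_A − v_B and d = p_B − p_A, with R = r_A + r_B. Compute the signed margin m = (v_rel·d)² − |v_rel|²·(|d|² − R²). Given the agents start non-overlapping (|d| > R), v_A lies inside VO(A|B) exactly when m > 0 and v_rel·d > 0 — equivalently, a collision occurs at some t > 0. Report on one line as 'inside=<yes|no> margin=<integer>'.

d = (16, -3),  |d|² = 265;  R = 2+8 = 10,  c = 265−10² = 165
v_rel = (12, -3),  |v_rel|² = 153;  v_rel·d = (12)·(16) + (-3)·(-3) = 201
153·t² − 402·t + 165 = 0  ⇒  m = 201² − 153·165 = 15156
m = 15156 > 0,  v_rel·d = 201 > 0  ⇒  inside

inside=yes margin=15156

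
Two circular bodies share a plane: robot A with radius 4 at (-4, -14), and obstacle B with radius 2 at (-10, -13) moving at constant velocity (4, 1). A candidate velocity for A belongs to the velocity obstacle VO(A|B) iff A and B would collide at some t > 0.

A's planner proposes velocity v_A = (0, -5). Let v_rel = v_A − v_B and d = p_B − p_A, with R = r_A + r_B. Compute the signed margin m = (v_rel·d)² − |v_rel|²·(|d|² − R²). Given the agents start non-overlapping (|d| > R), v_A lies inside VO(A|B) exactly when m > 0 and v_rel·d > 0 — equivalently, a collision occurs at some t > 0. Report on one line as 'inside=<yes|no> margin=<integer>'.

d = (-6, 1),  |d|² = 37;  R = 4+2 = 6,  c = 37−6² = 1
v_rel = (-4, -6),  |v_rel|² = 52;  v_rel·d = (-4)·(-6) + (-6)·(1) = 18
52·t² − 36·t + 1 = 0  ⇒  m = 18² − 52·1 = 272
m = 272 > 0,  v_rel·d = 18 > 0  ⇒  inside

inside=yes margin=272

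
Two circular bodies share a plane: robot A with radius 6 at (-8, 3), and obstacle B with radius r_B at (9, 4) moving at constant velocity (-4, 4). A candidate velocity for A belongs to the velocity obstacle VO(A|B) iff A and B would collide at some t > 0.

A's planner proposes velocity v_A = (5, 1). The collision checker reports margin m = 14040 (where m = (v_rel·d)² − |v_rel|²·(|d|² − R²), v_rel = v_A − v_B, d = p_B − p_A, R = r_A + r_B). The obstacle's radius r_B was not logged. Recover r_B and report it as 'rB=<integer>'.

m = 14040
d = (17, 1);  v_rel = (9, -3),  |v_rel|² = 90
v_rel×d = (9)·(1) − (-3)·(17) = 60
since m = R²·90 − 60²:  R² = (3600 + 14040) / 90 = 196
R = √196 = 14  ⇒  r_B = 14 − 6 = 8

rB=8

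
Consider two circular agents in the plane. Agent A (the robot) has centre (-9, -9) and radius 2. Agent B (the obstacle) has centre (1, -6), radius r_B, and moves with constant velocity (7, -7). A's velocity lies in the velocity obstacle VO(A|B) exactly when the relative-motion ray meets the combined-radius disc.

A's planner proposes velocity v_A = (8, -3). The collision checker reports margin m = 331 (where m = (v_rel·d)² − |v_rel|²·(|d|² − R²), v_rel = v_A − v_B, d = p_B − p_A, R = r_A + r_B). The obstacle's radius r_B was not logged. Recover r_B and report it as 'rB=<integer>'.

m = 331
d = (10, 3);  v_rel = (1, 4),  |v_rel|² = 17
v_rel×d = (1)·(3) − (4)·(10) = -37
since m = R²·17 − (-37)²:  R² = (1369 + 331) / 17 = 100
R = √100 = 10  ⇒  r_B = 10 − 2 = 8

rB=8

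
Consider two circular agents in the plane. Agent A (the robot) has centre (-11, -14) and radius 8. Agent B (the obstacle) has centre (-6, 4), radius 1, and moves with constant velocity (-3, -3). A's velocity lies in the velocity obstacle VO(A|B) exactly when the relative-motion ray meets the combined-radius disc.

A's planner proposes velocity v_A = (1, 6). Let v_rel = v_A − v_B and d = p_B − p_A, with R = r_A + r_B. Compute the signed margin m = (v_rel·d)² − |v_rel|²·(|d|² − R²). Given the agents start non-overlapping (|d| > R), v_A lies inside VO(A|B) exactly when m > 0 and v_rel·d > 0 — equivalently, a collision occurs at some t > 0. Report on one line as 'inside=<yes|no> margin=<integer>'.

d = (5, 18),  |d|² = 349;  R = 8+1 = 9,  c = 349−9² = 268
v_rel = (4, 9),  |v_rel|² = 97;  v_rel·d = (4)·(5) + (9)·(18) = 182
97·t² − 364·t + 268 = 0  ⇒  m = 182² − 97·268 = 7128
m = 7128 > 0,  v_rel·d = 182 > 0  ⇒  inside

inside=yes margin=7128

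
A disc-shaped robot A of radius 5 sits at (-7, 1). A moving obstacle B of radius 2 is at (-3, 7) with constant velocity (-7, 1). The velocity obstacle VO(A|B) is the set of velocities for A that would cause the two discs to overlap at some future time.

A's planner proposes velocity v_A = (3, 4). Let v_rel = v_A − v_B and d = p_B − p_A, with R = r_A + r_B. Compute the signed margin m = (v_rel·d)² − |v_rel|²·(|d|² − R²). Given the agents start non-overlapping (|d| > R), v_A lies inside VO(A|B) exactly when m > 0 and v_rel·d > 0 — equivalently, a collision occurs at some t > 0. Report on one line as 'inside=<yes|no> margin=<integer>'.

d = (4, 6),  |d|² = 52;  R = 5+2 = 7,  c = 52−7² = 3
v_rel = (10, 3),  |v_rel|² = 109;  v_rel·d = (10)·(4) + (3)·(6) = 58
109·t² − 116·t + 3 = 0  ⇒  m = 58² − 109·3 = 3037
m = 3037 > 0,  v_rel·d = 58 > 0  ⇒  inside

inside=yes margin=3037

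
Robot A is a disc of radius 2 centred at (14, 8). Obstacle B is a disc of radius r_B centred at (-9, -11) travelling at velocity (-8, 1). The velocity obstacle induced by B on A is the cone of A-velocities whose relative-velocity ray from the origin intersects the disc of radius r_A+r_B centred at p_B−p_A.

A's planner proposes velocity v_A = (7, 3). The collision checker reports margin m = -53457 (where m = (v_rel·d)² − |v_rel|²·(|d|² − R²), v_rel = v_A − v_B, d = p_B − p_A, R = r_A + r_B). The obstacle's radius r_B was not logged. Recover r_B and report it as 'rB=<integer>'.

m = -53457
d = (-23, -19);  v_rel = (15, 2),  |v_rel|² = 229
v_rel×d = (15)·(-19) − (2)·(-23) = -239
since m = R²·229 − (-239)²:  R² = (57121 + -53457) / 229 = 16
R = √16 = 4  ⇒  r_B = 4 − 2 = 2

rB=2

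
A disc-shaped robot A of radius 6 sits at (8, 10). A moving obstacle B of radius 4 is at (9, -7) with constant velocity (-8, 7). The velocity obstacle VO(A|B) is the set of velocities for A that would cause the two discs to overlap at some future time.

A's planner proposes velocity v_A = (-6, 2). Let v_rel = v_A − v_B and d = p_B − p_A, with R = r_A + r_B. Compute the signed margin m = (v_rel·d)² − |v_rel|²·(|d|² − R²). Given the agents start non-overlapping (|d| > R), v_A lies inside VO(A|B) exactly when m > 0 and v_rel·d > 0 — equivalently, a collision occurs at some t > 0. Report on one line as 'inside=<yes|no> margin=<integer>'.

d = (1, -17),  |d|² = 290;  R = 6+4 = 10,  c = 290−10² = 190
v_rel = (2, -5),  |v_rel|² = 29;  v_rel·d = (2)·(1) + (-5)·(-17) = 87
29·t² − 174·t + 190 = 0  ⇒  m = 87² − 29·190 = 2059
m = 2059 > 0,  v_rel·d = 87 > 0  ⇒  inside

inside=yes margin=2059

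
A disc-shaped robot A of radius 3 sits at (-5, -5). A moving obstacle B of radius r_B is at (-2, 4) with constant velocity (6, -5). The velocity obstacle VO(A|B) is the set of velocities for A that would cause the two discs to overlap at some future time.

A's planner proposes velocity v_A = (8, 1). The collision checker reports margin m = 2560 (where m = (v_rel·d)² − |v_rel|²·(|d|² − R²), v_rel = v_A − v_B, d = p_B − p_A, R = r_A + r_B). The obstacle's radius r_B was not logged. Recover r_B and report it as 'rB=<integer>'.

m = 2560
d = (3, 9);  v_rel = (2, 6),  |v_rel|² = 40
v_rel×d = (2)·(9) − (6)·(3) = 0
since m = R²·40 − 0²:  R² = (0 + 2560) / 40 = 64
R = √64 = 8  ⇒  r_B = 8 − 3 = 5

rB=5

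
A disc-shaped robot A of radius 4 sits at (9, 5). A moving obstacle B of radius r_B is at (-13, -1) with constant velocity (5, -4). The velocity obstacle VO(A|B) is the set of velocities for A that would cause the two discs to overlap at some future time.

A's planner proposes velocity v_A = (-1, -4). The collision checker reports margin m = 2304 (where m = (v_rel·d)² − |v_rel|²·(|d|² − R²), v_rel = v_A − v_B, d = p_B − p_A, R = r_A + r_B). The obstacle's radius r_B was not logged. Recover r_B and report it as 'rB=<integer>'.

m = 2304
d = (-22, -6);  v_rel = (-6, 0),  |v_rel|² = 36
v_rel×d = (-6)·(-6) − (0)·(-22) = 36
since m = R²·36 − 36²:  R² = (1296 + 2304) / 36 = 100
R = √100 = 10  ⇒  r_B = 10 − 4 = 6

rB=6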